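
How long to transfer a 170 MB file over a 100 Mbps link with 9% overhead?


Effective throughput = 100 * (1 - 9/100) = 91 Mbps
File size in Mb = 170 * 8 = 1360 Mb
Time = 1360 / 91
Time = 14.9451 seconds


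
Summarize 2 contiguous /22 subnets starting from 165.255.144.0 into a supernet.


Original prefix: /22
Number of subnets: 2 = 2^1
New prefix = 22 - 1 = 21
Supernet: 165.255.144.0/21


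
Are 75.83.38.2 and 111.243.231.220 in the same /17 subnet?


Mask: 255.255.128.0
75.83.38.2 AND mask = 75.83.0.0
111.243.231.220 AND mask = 111.243.128.0
No, different subnets (75.83.0.0 vs 111.243.128.0)


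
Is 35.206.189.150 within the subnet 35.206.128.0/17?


Subnet network: 35.206.128.0
Test IP AND mask: 35.206.128.0
Yes, 35.206.189.150 is in 35.206.128.0/17


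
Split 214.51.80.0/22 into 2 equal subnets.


New prefix = 22 + 1 = 23
Each subnet has 512 addresses
  214.51.80.0/23
  214.51.82.0/23
Subnets: 214.51.80.0/23, 214.51.82.0/23


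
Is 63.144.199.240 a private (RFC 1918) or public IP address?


RFC 1918 private ranges:
  10.0.0.0/8 (10.0.0.0 - 10.255.255.255)
  172.16.0.0/12 (172.16.0.0 - 172.31.255.255)
  192.168.0.0/16 (192.168.0.0 - 192.168.255.255)
Public (not in any RFC 1918 range)


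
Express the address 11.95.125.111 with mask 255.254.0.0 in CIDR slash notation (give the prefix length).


Binary: 11111111.11111110.00000000.00000000
Count leading 1s
Prefix: /15


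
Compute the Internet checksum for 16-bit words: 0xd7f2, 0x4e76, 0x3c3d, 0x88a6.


Sum all words (with carry folding):
+ 0xd7f2 = 0xd7f2
+ 0x4e76 = 0x2669
+ 0x3c3d = 0x62a6
+ 0x88a6 = 0xeb4c
One's complement: ~0xeb4c
Checksum = 0x14b3


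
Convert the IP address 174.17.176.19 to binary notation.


174 = 10101110
17 = 00010001
176 = 10110000
19 = 00010011
Binary: 10101110.00010001.10110000.00010011


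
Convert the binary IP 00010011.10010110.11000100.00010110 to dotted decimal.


00010011 = 19
10010110 = 150
11000100 = 196
00010110 = 22
IP: 19.150.196.22


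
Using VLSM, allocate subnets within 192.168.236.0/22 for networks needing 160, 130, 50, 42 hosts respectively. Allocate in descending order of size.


160 hosts -> /24 (254 usable): 192.168.236.0/24
130 hosts -> /24 (254 usable): 192.168.237.0/24
50 hosts -> /26 (62 usable): 192.168.238.0/26
42 hosts -> /26 (62 usable): 192.168.238.64/26
Allocation: 192.168.236.0/24 (160 hosts, 254 usable); 192.168.237.0/24 (130 hosts, 254 usable); 192.168.238.0/26 (50 hosts, 62 usable); 192.168.238.64/26 (42 hosts, 62 usable)


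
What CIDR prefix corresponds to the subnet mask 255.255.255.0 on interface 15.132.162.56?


Binary: 11111111.11111111.11111111.00000000
Count leading 1s
Prefix: /24


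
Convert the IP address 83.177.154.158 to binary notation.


83 = 01010011
177 = 10110001
154 = 10011010
158 = 10011110
Binary: 01010011.10110001.10011010.10011110


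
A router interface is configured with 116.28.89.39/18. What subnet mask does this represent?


/18 means 18 network bits, 14 host bits
Binary: 11111111111111111100000000000000
Mask: 255.255.192.0


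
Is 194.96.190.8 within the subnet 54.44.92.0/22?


Subnet network: 54.44.92.0
Test IP AND mask: 194.96.188.0
No, 194.96.190.8 is not in 54.44.92.0/22


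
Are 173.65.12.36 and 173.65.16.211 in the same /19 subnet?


Mask: 255.255.224.0
173.65.12.36 AND mask = 173.65.0.0
173.65.16.211 AND mask = 173.65.0.0
Yes, same subnet (173.65.0.0)


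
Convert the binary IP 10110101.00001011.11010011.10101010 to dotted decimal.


10110101 = 181
00001011 = 11
11010011 = 211
10101010 = 170
IP: 181.11.211.170


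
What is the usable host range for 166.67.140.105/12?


Network: 166.64.0.0
Broadcast: 166.79.255.255
First usable = network + 1
Last usable = broadcast - 1
Range: 166.64.0.1 to 166.79.255.254


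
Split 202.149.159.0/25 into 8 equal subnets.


New prefix = 25 + 3 = 28
Each subnet has 16 addresses
  202.149.159.0/28
  202.149.159.16/28
  202.149.159.32/28
  202.149.159.48/28
  202.149.159.64/28
  202.149.159.80/28
  202.149.159.96/28
  202.149.159.112/28
Subnets: 202.149.159.0/28, 202.149.159.16/28, 202.149.159.32/28, 202.149.159.48/28, 202.149.159.64/28, 202.149.159.80/28, 202.149.159.96/28, 202.149.159.112/28


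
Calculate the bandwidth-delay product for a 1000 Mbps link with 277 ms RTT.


BDP = bandwidth * RTT
= 1000 Mbps * 277 ms
= 1000 * 1e6 * 277 / 1000 bits
= 277000000 bits
= 34625000 bytes
= 33813.4766 KB
BDP = 277000000 bits (34625000 bytes)


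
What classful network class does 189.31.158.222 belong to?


First octet: 189
Binary: 10111101
10xxxxxx -> Class B (128-191)
Class B, default mask 255.255.0.0 (/16)


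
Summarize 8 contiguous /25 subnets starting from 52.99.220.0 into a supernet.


Original prefix: /25
Number of subnets: 8 = 2^3
New prefix = 25 - 3 = 22
Supernet: 52.99.220.0/22


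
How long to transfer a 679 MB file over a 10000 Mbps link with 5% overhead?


Effective throughput = 10000 * (1 - 5/100) = 9500 Mbps
File size in Mb = 679 * 8 = 5432 Mb
Time = 5432 / 9500
Time = 0.5718 seconds


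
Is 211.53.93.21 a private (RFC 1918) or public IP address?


RFC 1918 private ranges:
  10.0.0.0/8 (10.0.0.0 - 10.255.255.255)
  172.16.0.0/12 (172.16.0.0 - 172.31.255.255)
  192.168.0.0/16 (192.168.0.0 - 192.168.255.255)
Public (not in any RFC 1918 range)


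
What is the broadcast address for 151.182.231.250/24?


Network: 151.182.231.0/24
Host bits = 8
Set all host bits to 1:
Broadcast: 151.182.231.255


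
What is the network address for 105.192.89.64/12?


IP:   01101001.11000000.01011001.01000000
Mask: 11111111.11110000.00000000.00000000
AND operation:
Net:  01101001.11000000.00000000.00000000
Network: 105.192.0.0/12


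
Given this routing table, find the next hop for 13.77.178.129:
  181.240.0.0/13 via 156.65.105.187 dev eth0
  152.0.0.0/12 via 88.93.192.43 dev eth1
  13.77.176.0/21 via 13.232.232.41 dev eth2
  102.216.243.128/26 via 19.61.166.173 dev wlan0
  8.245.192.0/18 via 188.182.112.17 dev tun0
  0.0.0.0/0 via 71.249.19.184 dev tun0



Longest prefix match for 13.77.178.129:
  /13 181.240.0.0: no
  /12 152.0.0.0: no
  /21 13.77.176.0: MATCH
  /26 102.216.243.128: no
  /18 8.245.192.0: no
  /0 0.0.0.0: MATCH
Selected: next-hop 13.232.232.41 via eth2 (matched /21)


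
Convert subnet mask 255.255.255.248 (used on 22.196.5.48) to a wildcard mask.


Subnet mask: 255.255.255.248
Wildcard = 255.255.255.255 - subnet mask
255 - 255 = 0
255 - 255 = 0
255 - 255 = 0
255 - 248 = 7
Wildcard: 0.0.0.7


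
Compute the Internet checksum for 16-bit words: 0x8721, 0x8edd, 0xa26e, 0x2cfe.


Sum all words (with carry folding):
+ 0x8721 = 0x8721
+ 0x8edd = 0x15ff
+ 0xa26e = 0xb86d
+ 0x2cfe = 0xe56b
One's complement: ~0xe56b
Checksum = 0x1a94


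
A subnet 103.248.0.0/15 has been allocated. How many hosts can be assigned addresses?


Host bits = 32 - 15 = 17
Total addresses = 2^17 = 131072
Usable = total - 2 (network and broadcast)
Usable hosts: 131070


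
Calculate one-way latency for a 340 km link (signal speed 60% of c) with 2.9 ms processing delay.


Speed = 0.6 * 3e5 km/s = 180000 km/s
Propagation delay = 340 / 180000 = 0.0019 s = 1.8889 ms
Processing delay = 2.9 ms
Total one-way latency = 4.7889 ms


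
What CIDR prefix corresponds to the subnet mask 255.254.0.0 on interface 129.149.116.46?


Binary: 11111111.11111110.00000000.00000000
Count leading 1s
Prefix: /15


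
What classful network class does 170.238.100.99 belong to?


First octet: 170
Binary: 10101010
10xxxxxx -> Class B (128-191)
Class B, default mask 255.255.0.0 (/16)


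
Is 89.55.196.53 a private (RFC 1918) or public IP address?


RFC 1918 private ranges:
  10.0.0.0/8 (10.0.0.0 - 10.255.255.255)
  172.16.0.0/12 (172.16.0.0 - 172.31.255.255)
  192.168.0.0/16 (192.168.0.0 - 192.168.255.255)
Public (not in any RFC 1918 range)


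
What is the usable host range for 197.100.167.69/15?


Network: 197.100.0.0
Broadcast: 197.101.255.255
First usable = network + 1
Last usable = broadcast - 1
Range: 197.100.0.1 to 197.101.255.254


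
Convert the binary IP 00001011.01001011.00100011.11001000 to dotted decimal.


00001011 = 11
01001011 = 75
00100011 = 35
11001000 = 200
IP: 11.75.35.200


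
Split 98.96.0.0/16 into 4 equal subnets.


New prefix = 16 + 2 = 18
Each subnet has 16384 addresses
  98.96.0.0/18
  98.96.64.0/18
  98.96.128.0/18
  98.96.192.0/18
Subnets: 98.96.0.0/18, 98.96.64.0/18, 98.96.128.0/18, 98.96.192.0/18


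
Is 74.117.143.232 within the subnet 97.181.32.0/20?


Subnet network: 97.181.32.0
Test IP AND mask: 74.117.128.0
No, 74.117.143.232 is not in 97.181.32.0/20


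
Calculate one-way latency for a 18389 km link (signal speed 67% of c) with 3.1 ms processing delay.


Speed = 0.67 * 3e5 km/s = 201000 km/s
Propagation delay = 18389 / 201000 = 0.0915 s = 91.4876 ms
Processing delay = 3.1 ms
Total one-way latency = 94.5876 ms


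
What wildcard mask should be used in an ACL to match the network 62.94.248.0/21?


Subnet mask: 255.255.248.0
Wildcard = 255.255.255.255 - subnet mask
255 - 255 = 0
255 - 255 = 0
255 - 248 = 7
255 - 0 = 255
Wildcard: 0.0.7.255


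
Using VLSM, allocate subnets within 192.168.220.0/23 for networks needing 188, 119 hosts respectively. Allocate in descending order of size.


188 hosts -> /24 (254 usable): 192.168.220.0/24
119 hosts -> /25 (126 usable): 192.168.221.0/25
Allocation: 192.168.220.0/24 (188 hosts, 254 usable); 192.168.221.0/25 (119 hosts, 126 usable)


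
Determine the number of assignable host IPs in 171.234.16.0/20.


Host bits = 32 - 20 = 12
Total addresses = 2^12 = 4096
Usable = total - 2 (network and broadcast)
Usable hosts: 4094


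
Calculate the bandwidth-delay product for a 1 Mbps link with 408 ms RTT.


BDP = bandwidth * RTT
= 1 Mbps * 408 ms
= 1 * 1e6 * 408 / 1000 bits
= 408000 bits
= 51000 bytes
= 49.8047 KB
BDP = 408000 bits (51000 bytes)


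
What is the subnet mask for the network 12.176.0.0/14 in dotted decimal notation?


/14 means 14 network bits, 18 host bits
Binary: 11111111111111000000000000000000
Mask: 255.252.0.0


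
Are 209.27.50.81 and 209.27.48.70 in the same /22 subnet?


Mask: 255.255.252.0
209.27.50.81 AND mask = 209.27.48.0
209.27.48.70 AND mask = 209.27.48.0
Yes, same subnet (209.27.48.0)


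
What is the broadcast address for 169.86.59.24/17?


Network: 169.86.0.0/17
Host bits = 15
Set all host bits to 1:
Broadcast: 169.86.127.255


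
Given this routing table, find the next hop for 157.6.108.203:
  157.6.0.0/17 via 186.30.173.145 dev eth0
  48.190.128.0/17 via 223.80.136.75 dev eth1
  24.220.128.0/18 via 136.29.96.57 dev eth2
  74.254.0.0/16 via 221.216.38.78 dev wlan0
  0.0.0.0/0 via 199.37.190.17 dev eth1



Longest prefix match for 157.6.108.203:
  /17 157.6.0.0: MATCH
  /17 48.190.128.0: no
  /18 24.220.128.0: no
  /16 74.254.0.0: no
  /0 0.0.0.0: MATCH
Selected: next-hop 186.30.173.145 via eth0 (matched /17)


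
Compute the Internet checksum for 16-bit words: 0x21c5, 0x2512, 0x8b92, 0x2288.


Sum all words (with carry folding):
+ 0x21c5 = 0x21c5
+ 0x2512 = 0x46d7
+ 0x8b92 = 0xd269
+ 0x2288 = 0xf4f1
One's complement: ~0xf4f1
Checksum = 0x0b0e


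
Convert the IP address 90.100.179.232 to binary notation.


90 = 01011010
100 = 01100100
179 = 10110011
232 = 11101000
Binary: 01011010.01100100.10110011.11101000


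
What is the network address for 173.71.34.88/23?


IP:   10101101.01000111.00100010.01011000
Mask: 11111111.11111111.11111110.00000000
AND operation:
Net:  10101101.01000111.00100010.00000000
Network: 173.71.34.0/23


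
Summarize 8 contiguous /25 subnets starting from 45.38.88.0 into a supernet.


Original prefix: /25
Number of subnets: 8 = 2^3
New prefix = 25 - 3 = 22
Supernet: 45.38.88.0/22


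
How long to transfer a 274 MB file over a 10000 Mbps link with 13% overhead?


Effective throughput = 10000 * (1 - 13/100) = 8700 Mbps
File size in Mb = 274 * 8 = 2192 Mb
Time = 2192 / 8700
Time = 0.252 seconds


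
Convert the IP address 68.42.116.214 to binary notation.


68 = 01000100
42 = 00101010
116 = 01110100
214 = 11010110
Binary: 01000100.00101010.01110100.11010110


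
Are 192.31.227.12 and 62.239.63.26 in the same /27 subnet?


Mask: 255.255.255.224
192.31.227.12 AND mask = 192.31.227.0
62.239.63.26 AND mask = 62.239.63.0
No, different subnets (192.31.227.0 vs 62.239.63.0)


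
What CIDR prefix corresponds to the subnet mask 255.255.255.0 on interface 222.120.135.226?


Binary: 11111111.11111111.11111111.00000000
Count leading 1s
Prefix: /24


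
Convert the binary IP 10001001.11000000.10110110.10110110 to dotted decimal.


10001001 = 137
11000000 = 192
10110110 = 182
10110110 = 182
IP: 137.192.182.182


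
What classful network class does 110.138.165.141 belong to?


First octet: 110
Binary: 01101110
0xxxxxxx -> Class A (1-126)
Class A, default mask 255.0.0.0 (/8)


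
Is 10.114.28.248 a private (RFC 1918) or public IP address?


RFC 1918 private ranges:
  10.0.0.0/8 (10.0.0.0 - 10.255.255.255)
  172.16.0.0/12 (172.16.0.0 - 172.31.255.255)
  192.168.0.0/16 (192.168.0.0 - 192.168.255.255)
Private (in 10.0.0.0/8)


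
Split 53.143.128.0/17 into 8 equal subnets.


New prefix = 17 + 3 = 20
Each subnet has 4096 addresses
  53.143.128.0/20
  53.143.144.0/20
  53.143.160.0/20
  53.143.176.0/20
  53.143.192.0/20
  53.143.208.0/20
  53.143.224.0/20
  53.143.240.0/20
Subnets: 53.143.128.0/20, 53.143.144.0/20, 53.143.160.0/20, 53.143.176.0/20, 53.143.192.0/20, 53.143.208.0/20, 53.143.224.0/20, 53.143.240.0/20


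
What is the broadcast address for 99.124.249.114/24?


Network: 99.124.249.0/24
Host bits = 8
Set all host bits to 1:
Broadcast: 99.124.249.255


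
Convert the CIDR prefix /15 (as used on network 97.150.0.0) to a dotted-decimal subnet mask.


/15 means 15 network bits, 17 host bits
Binary: 11111111111111100000000000000000
Mask: 255.254.0.0


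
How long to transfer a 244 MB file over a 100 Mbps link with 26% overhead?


Effective throughput = 100 * (1 - 26/100) = 74 Mbps
File size in Mb = 244 * 8 = 1952 Mb
Time = 1952 / 74
Time = 26.3784 seconds


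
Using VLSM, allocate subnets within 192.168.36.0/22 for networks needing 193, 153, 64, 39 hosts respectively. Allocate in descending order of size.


193 hosts -> /24 (254 usable): 192.168.36.0/24
153 hosts -> /24 (254 usable): 192.168.37.0/24
64 hosts -> /25 (126 usable): 192.168.38.0/25
39 hosts -> /26 (62 usable): 192.168.38.128/26
Allocation: 192.168.36.0/24 (193 hosts, 254 usable); 192.168.37.0/24 (153 hosts, 254 usable); 192.168.38.0/25 (64 hosts, 126 usable); 192.168.38.128/26 (39 hosts, 62 usable)


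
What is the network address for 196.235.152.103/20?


IP:   11000100.11101011.10011000.01100111
Mask: 11111111.11111111.11110000.00000000
AND operation:
Net:  11000100.11101011.10010000.00000000
Network: 196.235.144.0/20


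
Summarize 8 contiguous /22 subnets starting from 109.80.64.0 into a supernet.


Original prefix: /22
Number of subnets: 8 = 2^3
New prefix = 22 - 3 = 19
Supernet: 109.80.64.0/19


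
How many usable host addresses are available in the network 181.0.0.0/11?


Host bits = 32 - 11 = 21
Total addresses = 2^21 = 2097152
Usable = total - 2 (network and broadcast)
Usable hosts: 2097150


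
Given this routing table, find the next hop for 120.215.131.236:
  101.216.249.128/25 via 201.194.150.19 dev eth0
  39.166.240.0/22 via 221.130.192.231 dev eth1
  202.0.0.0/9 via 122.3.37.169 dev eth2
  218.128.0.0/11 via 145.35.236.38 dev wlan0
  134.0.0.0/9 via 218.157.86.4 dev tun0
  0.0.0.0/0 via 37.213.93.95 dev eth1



Longest prefix match for 120.215.131.236:
  /25 101.216.249.128: no
  /22 39.166.240.0: no
  /9 202.0.0.0: no
  /11 218.128.0.0: no
  /9 134.0.0.0: no
  /0 0.0.0.0: MATCH
Selected: next-hop 37.213.93.95 via eth1 (matched /0)


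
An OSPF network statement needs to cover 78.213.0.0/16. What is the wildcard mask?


Subnet mask: 255.255.0.0
Wildcard = 255.255.255.255 - subnet mask
255 - 255 = 0
255 - 255 = 0
255 - 0 = 255
255 - 0 = 255
Wildcard: 0.0.255.255


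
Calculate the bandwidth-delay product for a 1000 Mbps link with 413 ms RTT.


BDP = bandwidth * RTT
= 1000 Mbps * 413 ms
= 1000 * 1e6 * 413 / 1000 bits
= 413000000 bits
= 51625000 bytes
= 50415.0391 KB
BDP = 413000000 bits (51625000 bytes)


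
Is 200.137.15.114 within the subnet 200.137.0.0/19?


Subnet network: 200.137.0.0
Test IP AND mask: 200.137.0.0
Yes, 200.137.15.114 is in 200.137.0.0/19


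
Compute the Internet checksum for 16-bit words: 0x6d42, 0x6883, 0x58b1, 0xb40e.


Sum all words (with carry folding):
+ 0x6d42 = 0x6d42
+ 0x6883 = 0xd5c5
+ 0x58b1 = 0x2e77
+ 0xb40e = 0xe285
One's complement: ~0xe285
Checksum = 0x1d7a


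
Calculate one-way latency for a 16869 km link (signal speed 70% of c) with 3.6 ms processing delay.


Speed = 0.7 * 3e5 km/s = 210000 km/s
Propagation delay = 16869 / 210000 = 0.0803 s = 80.3286 ms
Processing delay = 3.6 ms
Total one-way latency = 83.9286 ms


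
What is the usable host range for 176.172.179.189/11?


Network: 176.160.0.0
Broadcast: 176.191.255.255
First usable = network + 1
Last usable = broadcast - 1
Range: 176.160.0.1 to 176.191.255.254


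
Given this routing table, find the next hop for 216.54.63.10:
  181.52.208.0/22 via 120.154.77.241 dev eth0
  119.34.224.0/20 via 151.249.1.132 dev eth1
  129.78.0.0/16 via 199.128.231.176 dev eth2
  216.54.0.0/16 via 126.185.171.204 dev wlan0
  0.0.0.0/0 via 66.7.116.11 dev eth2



Longest prefix match for 216.54.63.10:
  /22 181.52.208.0: no
  /20 119.34.224.0: no
  /16 129.78.0.0: no
  /16 216.54.0.0: MATCH
  /0 0.0.0.0: MATCH
Selected: next-hop 126.185.171.204 via wlan0 (matched /16)


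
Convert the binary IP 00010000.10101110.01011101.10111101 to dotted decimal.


00010000 = 16
10101110 = 174
01011101 = 93
10111101 = 189
IP: 16.174.93.189


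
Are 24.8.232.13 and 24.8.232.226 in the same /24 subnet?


Mask: 255.255.255.0
24.8.232.13 AND mask = 24.8.232.0
24.8.232.226 AND mask = 24.8.232.0
Yes, same subnet (24.8.232.0)


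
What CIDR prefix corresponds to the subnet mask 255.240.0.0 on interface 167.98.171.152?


Binary: 11111111.11110000.00000000.00000000
Count leading 1s
Prefix: /12


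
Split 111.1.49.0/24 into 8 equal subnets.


New prefix = 24 + 3 = 27
Each subnet has 32 addresses
  111.1.49.0/27
  111.1.49.32/27
  111.1.49.64/27
  111.1.49.96/27
  111.1.49.128/27
  111.1.49.160/27
  111.1.49.192/27
  111.1.49.224/27
Subnets: 111.1.49.0/27, 111.1.49.32/27, 111.1.49.64/27, 111.1.49.96/27, 111.1.49.128/27, 111.1.49.160/27, 111.1.49.192/27, 111.1.49.224/27


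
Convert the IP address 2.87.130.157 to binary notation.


2 = 00000010
87 = 01010111
130 = 10000010
157 = 10011101
Binary: 00000010.01010111.10000010.10011101


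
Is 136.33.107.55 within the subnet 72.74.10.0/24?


Subnet network: 72.74.10.0
Test IP AND mask: 136.33.107.0
No, 136.33.107.55 is not in 72.74.10.0/24


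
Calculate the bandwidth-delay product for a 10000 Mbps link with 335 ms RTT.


BDP = bandwidth * RTT
= 10000 Mbps * 335 ms
= 10000 * 1e6 * 335 / 1000 bits
= 3350000000 bits
= 418750000 bytes
= 408935.5469 KB
BDP = 3350000000 bits (418750000 bytes)


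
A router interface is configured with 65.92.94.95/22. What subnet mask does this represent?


/22 means 22 network bits, 10 host bits
Binary: 11111111111111111111110000000000
Mask: 255.255.252.0


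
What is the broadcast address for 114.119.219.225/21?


Network: 114.119.216.0/21
Host bits = 11
Set all host bits to 1:
Broadcast: 114.119.223.255


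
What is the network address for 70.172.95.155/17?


IP:   01000110.10101100.01011111.10011011
Mask: 11111111.11111111.10000000.00000000
AND operation:
Net:  01000110.10101100.00000000.00000000
Network: 70.172.0.0/17


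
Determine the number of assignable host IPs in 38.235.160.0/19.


Host bits = 32 - 19 = 13
Total addresses = 2^13 = 8192
Usable = total - 2 (network and broadcast)
Usable hosts: 8190


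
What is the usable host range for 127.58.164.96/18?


Network: 127.58.128.0
Broadcast: 127.58.191.255
First usable = network + 1
Last usable = broadcast - 1
Range: 127.58.128.1 to 127.58.191.254


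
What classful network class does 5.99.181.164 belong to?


First octet: 5
Binary: 00000101
0xxxxxxx -> Class A (1-126)
Class A, default mask 255.0.0.0 (/8)


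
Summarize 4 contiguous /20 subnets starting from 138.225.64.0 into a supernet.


Original prefix: /20
Number of subnets: 4 = 2^2
New prefix = 20 - 2 = 18
Supernet: 138.225.64.0/18


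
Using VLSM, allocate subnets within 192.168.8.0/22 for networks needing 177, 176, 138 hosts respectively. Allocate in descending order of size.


177 hosts -> /24 (254 usable): 192.168.8.0/24
176 hosts -> /24 (254 usable): 192.168.9.0/24
138 hosts -> /24 (254 usable): 192.168.10.0/24
Allocation: 192.168.8.0/24 (177 hosts, 254 usable); 192.168.9.0/24 (176 hosts, 254 usable); 192.168.10.0/24 (138 hosts, 254 usable)


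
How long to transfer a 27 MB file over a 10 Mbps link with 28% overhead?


Effective throughput = 10 * (1 - 28/100) = 7.2 Mbps
File size in Mb = 27 * 8 = 216 Mb
Time = 216 / 7.2
Time = 30.0 seconds


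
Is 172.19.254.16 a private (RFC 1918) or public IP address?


RFC 1918 private ranges:
  10.0.0.0/8 (10.0.0.0 - 10.255.255.255)
  172.16.0.0/12 (172.16.0.0 - 172.31.255.255)
  192.168.0.0/16 (192.168.0.0 - 192.168.255.255)
Private (in 172.16.0.0/12)


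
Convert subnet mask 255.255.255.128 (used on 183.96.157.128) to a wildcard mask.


Subnet mask: 255.255.255.128
Wildcard = 255.255.255.255 - subnet mask
255 - 255 = 0
255 - 255 = 0
255 - 255 = 0
255 - 128 = 127
Wildcard: 0.0.0.127


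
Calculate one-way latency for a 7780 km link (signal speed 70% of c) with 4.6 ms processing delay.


Speed = 0.7 * 3e5 km/s = 210000 km/s
Propagation delay = 7780 / 210000 = 0.037 s = 37.0476 ms
Processing delay = 4.6 ms
Total one-way latency = 41.6476 ms


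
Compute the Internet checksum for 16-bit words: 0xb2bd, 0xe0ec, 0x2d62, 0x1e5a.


Sum all words (with carry folding):
+ 0xb2bd = 0xb2bd
+ 0xe0ec = 0x93aa
+ 0x2d62 = 0xc10c
+ 0x1e5a = 0xdf66
One's complement: ~0xdf66
Checksum = 0x2099


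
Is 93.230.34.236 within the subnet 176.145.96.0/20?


Subnet network: 176.145.96.0
Test IP AND mask: 93.230.32.0
No, 93.230.34.236 is not in 176.145.96.0/20


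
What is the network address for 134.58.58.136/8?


IP:   10000110.00111010.00111010.10001000
Mask: 11111111.00000000.00000000.00000000
AND operation:
Net:  10000110.00000000.00000000.00000000
Network: 134.0.0.0/8


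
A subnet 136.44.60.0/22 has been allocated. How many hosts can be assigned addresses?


Host bits = 32 - 22 = 10
Total addresses = 2^10 = 1024
Usable = total - 2 (network and broadcast)
Usable hosts: 1022


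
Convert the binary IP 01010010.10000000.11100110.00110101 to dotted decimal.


01010010 = 82
10000000 = 128
11100110 = 230
00110101 = 53
IP: 82.128.230.53


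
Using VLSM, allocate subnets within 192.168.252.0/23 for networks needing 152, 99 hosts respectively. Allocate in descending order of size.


152 hosts -> /24 (254 usable): 192.168.252.0/24
99 hosts -> /25 (126 usable): 192.168.253.0/25
Allocation: 192.168.252.0/24 (152 hosts, 254 usable); 192.168.253.0/25 (99 hosts, 126 usable)


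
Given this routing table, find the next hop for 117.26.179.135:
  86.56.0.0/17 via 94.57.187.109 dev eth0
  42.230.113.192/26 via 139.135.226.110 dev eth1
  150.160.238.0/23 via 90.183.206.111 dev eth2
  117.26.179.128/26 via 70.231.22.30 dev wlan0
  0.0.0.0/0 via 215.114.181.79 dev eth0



Longest prefix match for 117.26.179.135:
  /17 86.56.0.0: no
  /26 42.230.113.192: no
  /23 150.160.238.0: no
  /26 117.26.179.128: MATCH
  /0 0.0.0.0: MATCH
Selected: next-hop 70.231.22.30 via wlan0 (matched /26)


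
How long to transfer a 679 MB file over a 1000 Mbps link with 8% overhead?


Effective throughput = 1000 * (1 - 8/100) = 920 Mbps
File size in Mb = 679 * 8 = 5432 Mb
Time = 5432 / 920
Time = 5.9043 seconds


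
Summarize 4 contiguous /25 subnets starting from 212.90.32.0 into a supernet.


Original prefix: /25
Number of subnets: 4 = 2^2
New prefix = 25 - 2 = 23
Supernet: 212.90.32.0/23


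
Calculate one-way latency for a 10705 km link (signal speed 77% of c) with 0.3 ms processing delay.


Speed = 0.77 * 3e5 km/s = 231000 km/s
Propagation delay = 10705 / 231000 = 0.0463 s = 46.342 ms
Processing delay = 0.3 ms
Total one-way latency = 46.642 ms


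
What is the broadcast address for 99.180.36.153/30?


Network: 99.180.36.152/30
Host bits = 2
Set all host bits to 1:
Broadcast: 99.180.36.155


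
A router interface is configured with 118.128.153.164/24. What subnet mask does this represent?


/24 means 24 network bits, 8 host bits
Binary: 11111111111111111111111100000000
Mask: 255.255.255.0


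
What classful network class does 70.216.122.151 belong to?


First octet: 70
Binary: 01000110
0xxxxxxx -> Class A (1-126)
Class A, default mask 255.0.0.0 (/8)


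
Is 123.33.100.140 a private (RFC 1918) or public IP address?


RFC 1918 private ranges:
  10.0.0.0/8 (10.0.0.0 - 10.255.255.255)
  172.16.0.0/12 (172.16.0.0 - 172.31.255.255)
  192.168.0.0/16 (192.168.0.0 - 192.168.255.255)
Public (not in any RFC 1918 range)


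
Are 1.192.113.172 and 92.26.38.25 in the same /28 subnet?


Mask: 255.255.255.240
1.192.113.172 AND mask = 1.192.113.160
92.26.38.25 AND mask = 92.26.38.16
No, different subnets (1.192.113.160 vs 92.26.38.16)


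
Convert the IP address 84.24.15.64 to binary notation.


84 = 01010100
24 = 00011000
15 = 00001111
64 = 01000000
Binary: 01010100.00011000.00001111.01000000


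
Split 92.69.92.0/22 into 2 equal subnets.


New prefix = 22 + 1 = 23
Each subnet has 512 addresses
  92.69.92.0/23
  92.69.94.0/23
Subnets: 92.69.92.0/23, 92.69.94.0/23


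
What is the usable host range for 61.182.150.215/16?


Network: 61.182.0.0
Broadcast: 61.182.255.255
First usable = network + 1
Last usable = broadcast - 1
Range: 61.182.0.1 to 61.182.255.254


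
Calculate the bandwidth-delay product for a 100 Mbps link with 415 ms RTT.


BDP = bandwidth * RTT
= 100 Mbps * 415 ms
= 100 * 1e6 * 415 / 1000 bits
= 41500000 bits
= 5187500 bytes
= 5065.918 KB
BDP = 41500000 bits (5187500 bytes)


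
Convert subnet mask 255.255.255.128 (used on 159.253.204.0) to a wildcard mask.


Subnet mask: 255.255.255.128
Wildcard = 255.255.255.255 - subnet mask
255 - 255 = 0
255 - 255 = 0
255 - 255 = 0
255 - 128 = 127
Wildcard: 0.0.0.127


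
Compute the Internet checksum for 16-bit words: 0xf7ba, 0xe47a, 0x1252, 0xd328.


Sum all words (with carry folding):
+ 0xf7ba = 0xf7ba
+ 0xe47a = 0xdc35
+ 0x1252 = 0xee87
+ 0xd328 = 0xc1b0
One's complement: ~0xc1b0
Checksum = 0x3e4f


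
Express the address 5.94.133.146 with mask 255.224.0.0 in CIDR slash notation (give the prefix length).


Binary: 11111111.11100000.00000000.00000000
Count leading 1s
Prefix: /11


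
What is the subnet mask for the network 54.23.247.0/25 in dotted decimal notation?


/25 means 25 network bits, 7 host bits
Binary: 11111111111111111111111110000000
Mask: 255.255.255.128


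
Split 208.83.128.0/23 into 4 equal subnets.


New prefix = 23 + 2 = 25
Each subnet has 128 addresses
  208.83.128.0/25
  208.83.128.128/25
  208.83.129.0/25
  208.83.129.128/25
Subnets: 208.83.128.0/25, 208.83.128.128/25, 208.83.129.0/25, 208.83.129.128/25


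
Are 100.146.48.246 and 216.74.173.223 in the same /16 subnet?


Mask: 255.255.0.0
100.146.48.246 AND mask = 100.146.0.0
216.74.173.223 AND mask = 216.74.0.0
No, different subnets (100.146.0.0 vs 216.74.0.0)


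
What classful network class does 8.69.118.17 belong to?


First octet: 8
Binary: 00001000
0xxxxxxx -> Class A (1-126)
Class A, default mask 255.0.0.0 (/8)


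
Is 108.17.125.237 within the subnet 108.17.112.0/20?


Subnet network: 108.17.112.0
Test IP AND mask: 108.17.112.0
Yes, 108.17.125.237 is in 108.17.112.0/20


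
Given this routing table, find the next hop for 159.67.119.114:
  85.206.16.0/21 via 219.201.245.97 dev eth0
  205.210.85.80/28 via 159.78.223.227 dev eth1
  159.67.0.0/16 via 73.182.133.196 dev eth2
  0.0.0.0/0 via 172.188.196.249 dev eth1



Longest prefix match for 159.67.119.114:
  /21 85.206.16.0: no
  /28 205.210.85.80: no
  /16 159.67.0.0: MATCH
  /0 0.0.0.0: MATCH
Selected: next-hop 73.182.133.196 via eth2 (matched /16)


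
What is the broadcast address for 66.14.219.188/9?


Network: 66.0.0.0/9
Host bits = 23
Set all host bits to 1:
Broadcast: 66.127.255.255


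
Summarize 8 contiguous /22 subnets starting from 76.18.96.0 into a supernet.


Original prefix: /22
Number of subnets: 8 = 2^3
New prefix = 22 - 3 = 19
Supernet: 76.18.96.0/19


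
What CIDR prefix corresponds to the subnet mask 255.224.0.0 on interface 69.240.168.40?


Binary: 11111111.11100000.00000000.00000000
Count leading 1s
Prefix: /11


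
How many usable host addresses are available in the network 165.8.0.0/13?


Host bits = 32 - 13 = 19
Total addresses = 2^19 = 524288
Usable = total - 2 (network and broadcast)
Usable hosts: 524286


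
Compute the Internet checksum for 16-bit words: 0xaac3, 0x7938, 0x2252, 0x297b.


Sum all words (with carry folding):
+ 0xaac3 = 0xaac3
+ 0x7938 = 0x23fc
+ 0x2252 = 0x464e
+ 0x297b = 0x6fc9
One's complement: ~0x6fc9
Checksum = 0x9036


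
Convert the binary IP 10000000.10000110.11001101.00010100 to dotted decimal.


10000000 = 128
10000110 = 134
11001101 = 205
00010100 = 20
IP: 128.134.205.20


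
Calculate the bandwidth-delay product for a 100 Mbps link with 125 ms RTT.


BDP = bandwidth * RTT
= 100 Mbps * 125 ms
= 100 * 1e6 * 125 / 1000 bits
= 12500000 bits
= 1562500 bytes
= 1525.8789 KB
BDP = 12500000 bits (1562500 bytes)


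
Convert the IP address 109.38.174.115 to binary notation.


109 = 01101101
38 = 00100110
174 = 10101110
115 = 01110011
Binary: 01101101.00100110.10101110.01110011


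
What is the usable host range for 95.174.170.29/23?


Network: 95.174.170.0
Broadcast: 95.174.171.255
First usable = network + 1
Last usable = broadcast - 1
Range: 95.174.170.1 to 95.174.171.254


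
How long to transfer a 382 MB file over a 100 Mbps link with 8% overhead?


Effective throughput = 100 * (1 - 8/100) = 92 Mbps
File size in Mb = 382 * 8 = 3056 Mb
Time = 3056 / 92
Time = 33.2174 seconds


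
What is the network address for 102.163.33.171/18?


IP:   01100110.10100011.00100001.10101011
Mask: 11111111.11111111.11000000.00000000
AND operation:
Net:  01100110.10100011.00000000.00000000
Network: 102.163.0.0/18


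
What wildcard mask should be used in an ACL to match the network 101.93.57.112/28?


Subnet mask: 255.255.255.240
Wildcard = 255.255.255.255 - subnet mask
255 - 255 = 0
255 - 255 = 0
255 - 255 = 0
255 - 240 = 15
Wildcard: 0.0.0.15


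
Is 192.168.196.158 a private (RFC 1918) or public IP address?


RFC 1918 private ranges:
  10.0.0.0/8 (10.0.0.0 - 10.255.255.255)
  172.16.0.0/12 (172.16.0.0 - 172.31.255.255)
  192.168.0.0/16 (192.168.0.0 - 192.168.255.255)
Private (in 192.168.0.0/16)


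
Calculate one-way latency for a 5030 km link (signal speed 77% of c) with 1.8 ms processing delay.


Speed = 0.77 * 3e5 km/s = 231000 km/s
Propagation delay = 5030 / 231000 = 0.0218 s = 21.7749 ms
Processing delay = 1.8 ms
Total one-way latency = 23.5749 ms


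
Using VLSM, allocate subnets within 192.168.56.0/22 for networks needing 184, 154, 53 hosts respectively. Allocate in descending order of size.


184 hosts -> /24 (254 usable): 192.168.56.0/24
154 hosts -> /24 (254 usable): 192.168.57.0/24
53 hosts -> /26 (62 usable): 192.168.58.0/26
Allocation: 192.168.56.0/24 (184 hosts, 254 usable); 192.168.57.0/24 (154 hosts, 254 usable); 192.168.58.0/26 (53 hosts, 62 usable)


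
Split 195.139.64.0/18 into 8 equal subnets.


New prefix = 18 + 3 = 21
Each subnet has 2048 addresses
  195.139.64.0/21
  195.139.72.0/21
  195.139.80.0/21
  195.139.88.0/21
  195.139.96.0/21
  195.139.104.0/21
  195.139.112.0/21
  195.139.120.0/21
Subnets: 195.139.64.0/21, 195.139.72.0/21, 195.139.80.0/21, 195.139.88.0/21, 195.139.96.0/21, 195.139.104.0/21, 195.139.112.0/21, 195.139.120.0/21


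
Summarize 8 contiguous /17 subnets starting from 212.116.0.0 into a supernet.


Original prefix: /17
Number of subnets: 8 = 2^3
New prefix = 17 - 3 = 14
Supernet: 212.116.0.0/14


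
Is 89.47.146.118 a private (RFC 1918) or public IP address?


RFC 1918 private ranges:
  10.0.0.0/8 (10.0.0.0 - 10.255.255.255)
  172.16.0.0/12 (172.16.0.0 - 172.31.255.255)
  192.168.0.0/16 (192.168.0.0 - 192.168.255.255)
Public (not in any RFC 1918 range)


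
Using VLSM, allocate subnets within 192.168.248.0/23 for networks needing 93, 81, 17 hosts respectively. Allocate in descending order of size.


93 hosts -> /25 (126 usable): 192.168.248.0/25
81 hosts -> /25 (126 usable): 192.168.248.128/25
17 hosts -> /27 (30 usable): 192.168.249.0/27
Allocation: 192.168.248.0/25 (93 hosts, 126 usable); 192.168.248.128/25 (81 hosts, 126 usable); 192.168.249.0/27 (17 hosts, 30 usable)


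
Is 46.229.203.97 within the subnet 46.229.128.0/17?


Subnet network: 46.229.128.0
Test IP AND mask: 46.229.128.0
Yes, 46.229.203.97 is in 46.229.128.0/17


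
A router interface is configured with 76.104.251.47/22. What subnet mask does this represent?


/22 means 22 network bits, 10 host bits
Binary: 11111111111111111111110000000000
Mask: 255.255.252.0


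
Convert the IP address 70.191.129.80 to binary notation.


70 = 01000110
191 = 10111111
129 = 10000001
80 = 01010000
Binary: 01000110.10111111.10000001.01010000


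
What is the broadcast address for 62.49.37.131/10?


Network: 62.0.0.0/10
Host bits = 22
Set all host bits to 1:
Broadcast: 62.63.255.255


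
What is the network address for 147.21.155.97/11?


IP:   10010011.00010101.10011011.01100001
Mask: 11111111.11100000.00000000.00000000
AND operation:
Net:  10010011.00000000.00000000.00000000
Network: 147.0.0.0/11


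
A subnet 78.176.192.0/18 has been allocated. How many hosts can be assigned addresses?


Host bits = 32 - 18 = 14
Total addresses = 2^14 = 16384
Usable = total - 2 (network and broadcast)
Usable hosts: 16382


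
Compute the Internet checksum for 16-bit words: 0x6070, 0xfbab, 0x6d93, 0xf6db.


Sum all words (with carry folding):
+ 0x6070 = 0x6070
+ 0xfbab = 0x5c1c
+ 0x6d93 = 0xc9af
+ 0xf6db = 0xc08b
One's complement: ~0xc08b
Checksum = 0x3f74


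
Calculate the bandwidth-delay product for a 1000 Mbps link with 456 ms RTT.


BDP = bandwidth * RTT
= 1000 Mbps * 456 ms
= 1000 * 1e6 * 456 / 1000 bits
= 456000000 bits
= 57000000 bytes
= 55664.0625 KB
BDP = 456000000 bits (57000000 bytes)


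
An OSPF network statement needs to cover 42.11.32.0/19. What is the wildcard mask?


Subnet mask: 255.255.224.0
Wildcard = 255.255.255.255 - subnet mask
255 - 255 = 0
255 - 255 = 0
255 - 224 = 31
255 - 0 = 255
Wildcard: 0.0.31.255


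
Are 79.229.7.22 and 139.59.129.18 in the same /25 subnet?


Mask: 255.255.255.128
79.229.7.22 AND mask = 79.229.7.0
139.59.129.18 AND mask = 139.59.129.0
No, different subnets (79.229.7.0 vs 139.59.129.0)


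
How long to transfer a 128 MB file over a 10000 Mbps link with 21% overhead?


Effective throughput = 10000 * (1 - 21/100) = 7900 Mbps
File size in Mb = 128 * 8 = 1024 Mb
Time = 1024 / 7900
Time = 0.1296 seconds


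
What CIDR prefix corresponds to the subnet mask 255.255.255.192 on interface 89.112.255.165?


Binary: 11111111.11111111.11111111.11000000
Count leading 1s
Prefix: /26


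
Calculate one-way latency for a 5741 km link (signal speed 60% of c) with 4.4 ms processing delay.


Speed = 0.6 * 3e5 km/s = 180000 km/s
Propagation delay = 5741 / 180000 = 0.0319 s = 31.8944 ms
Processing delay = 4.4 ms
Total one-way latency = 36.2944 ms


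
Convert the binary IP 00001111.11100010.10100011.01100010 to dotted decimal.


00001111 = 15
11100010 = 226
10100011 = 163
01100010 = 98
IP: 15.226.163.98


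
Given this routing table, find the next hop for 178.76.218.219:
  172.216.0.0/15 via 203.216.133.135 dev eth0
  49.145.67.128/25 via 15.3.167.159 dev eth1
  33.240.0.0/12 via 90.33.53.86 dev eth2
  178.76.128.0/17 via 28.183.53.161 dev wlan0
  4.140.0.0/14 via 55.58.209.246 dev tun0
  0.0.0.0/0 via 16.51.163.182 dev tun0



Longest prefix match for 178.76.218.219:
  /15 172.216.0.0: no
  /25 49.145.67.128: no
  /12 33.240.0.0: no
  /17 178.76.128.0: MATCH
  /14 4.140.0.0: no
  /0 0.0.0.0: MATCH
Selected: next-hop 28.183.53.161 via wlan0 (matched /17)


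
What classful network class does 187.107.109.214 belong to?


First octet: 187
Binary: 10111011
10xxxxxx -> Class B (128-191)
Class B, default mask 255.255.0.0 (/16)


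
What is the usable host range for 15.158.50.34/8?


Network: 15.0.0.0
Broadcast: 15.255.255.255
First usable = network + 1
Last usable = broadcast - 1
Range: 15.0.0.1 to 15.255.255.254


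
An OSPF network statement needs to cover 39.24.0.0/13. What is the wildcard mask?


Subnet mask: 255.248.0.0
Wildcard = 255.255.255.255 - subnet mask
255 - 255 = 0
255 - 248 = 7
255 - 0 = 255
255 - 0 = 255
Wildcard: 0.7.255.255


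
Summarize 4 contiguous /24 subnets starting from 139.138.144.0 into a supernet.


Original prefix: /24
Number of subnets: 4 = 2^2
New prefix = 24 - 2 = 22
Supernet: 139.138.144.0/22


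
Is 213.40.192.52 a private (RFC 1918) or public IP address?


RFC 1918 private ranges:
  10.0.0.0/8 (10.0.0.0 - 10.255.255.255)
  172.16.0.0/12 (172.16.0.0 - 172.31.255.255)
  192.168.0.0/16 (192.168.0.0 - 192.168.255.255)
Public (not in any RFC 1918 range)


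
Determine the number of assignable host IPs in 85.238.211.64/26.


Host bits = 32 - 26 = 6
Total addresses = 2^6 = 64
Usable = total - 2 (network and broadcast)
Usable hosts: 62


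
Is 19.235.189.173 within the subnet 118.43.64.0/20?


Subnet network: 118.43.64.0
Test IP AND mask: 19.235.176.0
No, 19.235.189.173 is not in 118.43.64.0/20


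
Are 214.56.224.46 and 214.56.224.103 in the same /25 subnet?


Mask: 255.255.255.128
214.56.224.46 AND mask = 214.56.224.0
214.56.224.103 AND mask = 214.56.224.0
Yes, same subnet (214.56.224.0)


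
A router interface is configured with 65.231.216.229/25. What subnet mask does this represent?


/25 means 25 network bits, 7 host bits
Binary: 11111111111111111111111110000000
Mask: 255.255.255.128


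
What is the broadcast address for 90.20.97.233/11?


Network: 90.0.0.0/11
Host bits = 21
Set all host bits to 1:
Broadcast: 90.31.255.255


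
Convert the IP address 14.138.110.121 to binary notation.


14 = 00001110
138 = 10001010
110 = 01101110
121 = 01111001
Binary: 00001110.10001010.01101110.01111001


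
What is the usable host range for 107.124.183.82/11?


Network: 107.96.0.0
Broadcast: 107.127.255.255
First usable = network + 1
Last usable = broadcast - 1
Range: 107.96.0.1 to 107.127.255.254


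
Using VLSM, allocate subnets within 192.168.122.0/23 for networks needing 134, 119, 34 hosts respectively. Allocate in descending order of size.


134 hosts -> /24 (254 usable): 192.168.122.0/24
119 hosts -> /25 (126 usable): 192.168.123.0/25
34 hosts -> /26 (62 usable): 192.168.123.128/26
Allocation: 192.168.122.0/24 (134 hosts, 254 usable); 192.168.123.0/25 (119 hosts, 126 usable); 192.168.123.128/26 (34 hosts, 62 usable)


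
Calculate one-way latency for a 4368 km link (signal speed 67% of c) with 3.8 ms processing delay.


Speed = 0.67 * 3e5 km/s = 201000 km/s
Propagation delay = 4368 / 201000 = 0.0217 s = 21.7313 ms
Processing delay = 3.8 ms
Total one-way latency = 25.5313 ms
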